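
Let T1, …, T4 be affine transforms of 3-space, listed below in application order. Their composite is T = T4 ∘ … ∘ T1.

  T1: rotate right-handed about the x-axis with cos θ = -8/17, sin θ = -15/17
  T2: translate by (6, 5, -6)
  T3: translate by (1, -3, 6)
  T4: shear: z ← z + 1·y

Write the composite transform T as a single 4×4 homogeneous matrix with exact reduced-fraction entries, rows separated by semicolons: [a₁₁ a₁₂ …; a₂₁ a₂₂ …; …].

T = [1 0 0 7; 0 -8/17 15/17 2; 0 -23/17 7/17 2; 0 0 0 1]

T1 = [1 0 0 0; 0 -8/17 15/17 0; 0 -15/17 -8/17 0; 0 0 0 1]
T2·T1 = [1 0 0 6; 0 -8/17 15/17 5; 0 -15/17 -8/17 -6; 0 0 0 1]
T3·…·T1 = [1 0 0 7; 0 -8/17 15/17 2; 0 -15/17 -8/17 0; 0 0 0 1]
T4·…·T1 = [1 0 0 7; 0 -8/17 15/17 2; 0 -23/17 7/17 2; 0 0 0 1]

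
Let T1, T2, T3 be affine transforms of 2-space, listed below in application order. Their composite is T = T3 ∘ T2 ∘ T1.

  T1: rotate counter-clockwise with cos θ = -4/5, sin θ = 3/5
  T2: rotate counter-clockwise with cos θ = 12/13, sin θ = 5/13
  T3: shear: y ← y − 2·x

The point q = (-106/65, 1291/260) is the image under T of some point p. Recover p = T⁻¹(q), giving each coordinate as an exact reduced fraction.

p = (2, -5/4)

T1 = [-4/5 -3/5 0; 3/5 -4/5 0; 0 0 1]
T2·T1 = [-63/65 -16/65 0; 16/65 -63/65 0; 0 0 1]
T3·…·T1 = [-63/65 -16/65 0; 142/65 -31/65 0; 0 0 1]
det M = 1; M⁻¹ = [-31/65 16/65 0; -142/65 -63/65 0; 0 0 1]
M⁻¹ · (-106/65, 1291/260)ᵀ = (2, -5/4)ᵀ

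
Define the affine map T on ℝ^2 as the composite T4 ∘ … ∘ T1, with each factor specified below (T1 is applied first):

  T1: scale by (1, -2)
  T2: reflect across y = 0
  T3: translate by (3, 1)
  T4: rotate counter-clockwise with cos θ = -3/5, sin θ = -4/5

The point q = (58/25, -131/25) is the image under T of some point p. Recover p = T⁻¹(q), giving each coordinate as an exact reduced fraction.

p = (-1/5, 2)

T1 = [1 0 0; 0 -2 0; 0 0 1]
T2·T1 = [1 0 0; 0 2 0; 0 0 1]
T3·…·T1 = [1 0 3; 0 2 1; 0 0 1]
T4·…·T1 = [-3/5 8/5 -1; -4/5 -6/5 -3; 0 0 1]
det M = 2; M⁻¹ = [-3/5 -4/5 -3; 2/5 -3/10 -1/2; 0 0 1]
M⁻¹ · (58/25, -131/25)ᵀ = (-1/5, 2)ᵀ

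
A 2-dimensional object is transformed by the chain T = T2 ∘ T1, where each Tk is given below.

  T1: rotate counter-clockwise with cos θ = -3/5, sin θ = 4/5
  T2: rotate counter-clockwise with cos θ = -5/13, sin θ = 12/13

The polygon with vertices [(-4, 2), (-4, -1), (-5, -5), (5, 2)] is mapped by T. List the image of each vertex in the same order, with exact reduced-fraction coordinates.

T1 rotate counter-clockwise with cos θ = -3/5, sin θ = 4/5: (-4, 2) → (4/5, -22/5); (-4, -1) → (16/5, -13/5); (-5, -5) → (7, -1); (5, 2) → (-23/5, 14/5)
T2 rotate counter-clockwise with cos θ = -5/13, sin θ = 12/13: (4/5, -22/5) → (244/65, 158/65); (16/5, -13/5) → (76/65, 257/65); (7, -1) → (-23/13, 89/13); (-23/5, 14/5) → (-53/65, -346/65)

image vertices: (244/65, 158/65), (76/65, 257/65), (-23/13, 89/13), (-53/65, -346/65)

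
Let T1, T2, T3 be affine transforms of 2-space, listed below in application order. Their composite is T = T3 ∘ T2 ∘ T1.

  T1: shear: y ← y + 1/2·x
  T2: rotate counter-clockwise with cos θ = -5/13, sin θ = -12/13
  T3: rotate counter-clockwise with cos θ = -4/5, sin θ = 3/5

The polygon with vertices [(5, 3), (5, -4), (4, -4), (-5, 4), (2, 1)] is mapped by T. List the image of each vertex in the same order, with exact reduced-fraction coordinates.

T1 shear: y ← y + 1/2·x: (5, 3) → (5, 11/2); (5, -4) → (5, -3/2); (4, -4) → (4, -2); (-5, 4) → (-5, 3/2); (2, 1) → (2, 2)
T2 rotate counter-clockwise with cos θ = -5/13, sin θ = -12/13: (5, 11/2) → (41/13, -175/26); (5, -3/2) → (-43/13, -105/26); (4, -2) → (-44/13, -38/13); (-5, 3/2) → (43/13, 105/26); (2, 2) → (14/13, -34/13)
T3 rotate counter-clockwise with cos θ = -4/5, sin θ = 3/5: (41/13, -175/26) → (197/130, 473/65); (-43/13, -105/26) → (659/130, 81/65); (-44/13, -38/13) → (58/13, 4/13); (43/13, 105/26) → (-659/130, -81/65); (14/13, -34/13) → (46/65, 178/65)

image vertices: (197/130, 473/65), (659/130, 81/65), (58/13, 4/13), (-659/130, -81/65), (46/65, 178/65)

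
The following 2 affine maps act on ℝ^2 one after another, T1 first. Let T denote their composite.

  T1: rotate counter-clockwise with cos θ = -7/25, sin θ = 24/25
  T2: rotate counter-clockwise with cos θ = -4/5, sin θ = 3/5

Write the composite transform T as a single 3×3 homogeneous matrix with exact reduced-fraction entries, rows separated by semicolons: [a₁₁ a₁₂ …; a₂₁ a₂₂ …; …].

T = [-44/125 117/125 0; -117/125 -44/125 0; 0 0 1]

T1 = [-7/25 -24/25 0; 24/25 -7/25 0; 0 0 1]
T2·T1 = [-44/125 117/125 0; -117/125 -44/125 0; 0 0 1]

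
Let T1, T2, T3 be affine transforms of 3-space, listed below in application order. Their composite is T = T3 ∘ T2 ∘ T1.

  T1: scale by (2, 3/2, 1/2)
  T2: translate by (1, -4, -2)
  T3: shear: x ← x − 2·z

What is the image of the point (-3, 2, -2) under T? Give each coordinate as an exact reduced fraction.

T(p) = (1, -1, -3)

T1 scale by (2, 3/2, 1/2): (-3, 2, -2) → (-6, 3, -1)
T2 translate by (1, -4, -2): (-6, 3, -1) → (-5, -1, -3)
T3 shear: x ← x − 2·z: (-5, -1, -3) → (1, -1, -3)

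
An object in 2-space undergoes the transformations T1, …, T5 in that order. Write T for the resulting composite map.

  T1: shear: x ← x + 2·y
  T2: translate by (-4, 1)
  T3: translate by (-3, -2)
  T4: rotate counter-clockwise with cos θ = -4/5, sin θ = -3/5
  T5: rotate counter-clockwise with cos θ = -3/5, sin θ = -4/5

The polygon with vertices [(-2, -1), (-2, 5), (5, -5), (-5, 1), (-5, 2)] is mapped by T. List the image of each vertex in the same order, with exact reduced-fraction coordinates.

image vertices: (2, -11), (-4, 1), (6, -12), (0, -10), (-1, -8)

T1 shear: x ← x + 2·y: (-2, -1) → (-4, -1); (-2, 5) → (8, 5); (5, -5) → (-5, -5); (-5, 1) → (-3, 1); (-5, 2) → (-1, 2)
T2 translate by (-4, 1): (-4, -1) → (-8, 0); (8, 5) → (4, 6); (-5, -5) → (-9, -4); (-3, 1) → (-7, 2); (-1, 2) → (-5, 3)
T3 translate by (-3, -2): (-8, 0) → (-11, -2); (4, 6) → (1, 4); (-9, -4) → (-12, -6); (-7, 2) → (-10, 0); (-5, 3) → (-8, 1)
T4 rotate counter-clockwise with cos θ = -4/5, sin θ = -3/5: (-11, -2) → (38/5, 41/5); (1, 4) → (8/5, -19/5); (-12, -6) → (6, 12); (-10, 0) → (8, 6); (-8, 1) → (7, 4)
T5 rotate counter-clockwise with cos θ = -3/5, sin θ = -4/5: (38/5, 41/5) → (2, -11); (8/5, -19/5) → (-4, 1); (6, 12) → (6, -12); (8, 6) → (0, -10); (7, 4) → (-1, -8)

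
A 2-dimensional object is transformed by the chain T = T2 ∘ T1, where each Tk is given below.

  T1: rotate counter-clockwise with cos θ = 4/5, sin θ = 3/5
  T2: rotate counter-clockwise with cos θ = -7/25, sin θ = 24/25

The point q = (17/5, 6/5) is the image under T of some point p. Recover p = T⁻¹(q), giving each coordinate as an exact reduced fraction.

p = (-2, -3)

T1 = [4/5 -3/5 0; 3/5 4/5 0; 0 0 1]
T2·T1 = [-4/5 -3/5 0; 3/5 -4/5 0; 0 0 1]
det M = 1; M⁻¹ = [-4/5 3/5 0; -3/5 -4/5 0; 0 0 1]
M⁻¹ · (17/5, 6/5)ᵀ = (-2, -3)ᵀ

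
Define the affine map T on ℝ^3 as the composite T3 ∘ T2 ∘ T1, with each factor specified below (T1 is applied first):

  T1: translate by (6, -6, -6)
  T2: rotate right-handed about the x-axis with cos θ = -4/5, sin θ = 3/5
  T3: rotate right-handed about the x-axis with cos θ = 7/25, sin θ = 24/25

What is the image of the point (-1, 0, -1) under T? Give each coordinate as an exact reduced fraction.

T1 translate by (6, -6, -6): (-1, 0, -1) → (5, -6, -7)
T2 rotate right-handed about the x-axis with cos θ = -4/5, sin θ = 3/5: (5, -6, -7) → (5, 9, 2)
T3 rotate right-handed about the x-axis with cos θ = 7/25, sin θ = 24/25: (5, 9, 2) → (5, 3/5, 46/5)

T(p) = (5, 3/5, 46/5)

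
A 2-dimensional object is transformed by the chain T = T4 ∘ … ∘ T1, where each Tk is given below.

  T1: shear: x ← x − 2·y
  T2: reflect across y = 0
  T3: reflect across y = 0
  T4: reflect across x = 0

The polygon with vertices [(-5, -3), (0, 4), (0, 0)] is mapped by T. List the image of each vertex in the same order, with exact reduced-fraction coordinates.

T1 shear: x ← x − 2·y: (-5, -3) → (1, -3); (0, 4) → (-8, 4); (0, 0) → (0, 0)
T2 reflect across y = 0: (1, -3) → (1, 3); (-8, 4) → (-8, -4); (0, 0) → (0, 0)
T3 reflect across y = 0: (1, 3) → (1, -3); (-8, -4) → (-8, 4); (0, 0) → (0, 0)
T4 reflect across x = 0: (1, -3) → (-1, -3); (-8, 4) → (8, 4); (0, 0) → (0, 0)

image vertices: (-1, -3), (8, 4), (0, 0)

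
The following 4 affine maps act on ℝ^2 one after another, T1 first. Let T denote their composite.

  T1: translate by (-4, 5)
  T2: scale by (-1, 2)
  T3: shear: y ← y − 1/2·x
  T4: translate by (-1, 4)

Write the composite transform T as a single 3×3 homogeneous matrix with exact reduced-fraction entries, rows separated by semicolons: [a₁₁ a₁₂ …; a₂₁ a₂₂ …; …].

T1 = [1 0 -4; 0 1 5; 0 0 1]
T2·T1 = [-1 0 4; 0 2 10; 0 0 1]
T3·…·T1 = [-1 0 4; 1/2 2 8; 0 0 1]
T4·…·T1 = [-1 0 3; 1/2 2 12; 0 0 1]

T = [-1 0 3; 1/2 2 12; 0 0 1]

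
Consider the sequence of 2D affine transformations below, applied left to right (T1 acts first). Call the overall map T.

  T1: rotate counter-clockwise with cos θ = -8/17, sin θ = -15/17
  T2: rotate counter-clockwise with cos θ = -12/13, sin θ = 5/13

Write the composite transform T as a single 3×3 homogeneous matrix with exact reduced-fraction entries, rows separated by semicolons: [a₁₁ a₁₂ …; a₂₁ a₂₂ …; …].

T = [171/221 -140/221 0; 140/221 171/221 0; 0 0 1]

T1 = [-8/17 15/17 0; -15/17 -8/17 0; 0 0 1]
T2·T1 = [171/221 -140/221 0; 140/221 171/221 0; 0 0 1]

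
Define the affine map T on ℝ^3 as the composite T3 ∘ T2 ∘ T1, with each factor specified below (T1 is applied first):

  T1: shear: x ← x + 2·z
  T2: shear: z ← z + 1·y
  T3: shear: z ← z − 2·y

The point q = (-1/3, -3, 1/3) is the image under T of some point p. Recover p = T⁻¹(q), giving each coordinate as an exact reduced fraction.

T1 = [1 0 2 0; 0 1 0 0; 0 0 1 0; 0 0 0 1]
T2·T1 = [1 0 2 0; 0 1 0 0; 0 1 1 0; 0 0 0 1]
T3·…·T1 = [1 0 2 0; 0 1 0 0; 0 -1 1 0; 0 0 0 1]
det M = 1; M⁻¹ = [1 -2 -2 0; 0 1 0 0; 0 1 1 0; 0 0 0 1]
M⁻¹ · (-1/3, -3, 1/3)ᵀ = (5, -3, -8/3)ᵀ

p = (5, -3, -8/3)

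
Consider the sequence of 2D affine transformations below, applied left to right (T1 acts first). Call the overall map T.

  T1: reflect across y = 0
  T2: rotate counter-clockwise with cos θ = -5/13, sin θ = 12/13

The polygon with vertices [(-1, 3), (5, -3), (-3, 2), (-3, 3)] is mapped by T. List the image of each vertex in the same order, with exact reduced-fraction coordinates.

T1 reflect across y = 0: (-1, 3) → (-1, -3); (5, -3) → (5, 3); (-3, 2) → (-3, -2); (-3, 3) → (-3, -3)
T2 rotate counter-clockwise with cos θ = -5/13, sin θ = 12/13: (-1, -3) → (41/13, 3/13); (5, 3) → (-61/13, 45/13); (-3, -2) → (3, -2); (-3, -3) → (51/13, -21/13)

image vertices: (41/13, 3/13), (-61/13, 45/13), (3, -2), (51/13, -21/13)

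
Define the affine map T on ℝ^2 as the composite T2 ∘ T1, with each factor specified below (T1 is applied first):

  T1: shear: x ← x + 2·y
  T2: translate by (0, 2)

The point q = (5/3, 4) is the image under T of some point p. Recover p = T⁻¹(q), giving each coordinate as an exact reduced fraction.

p = (-7/3, 2)

T1 = [1 2 0; 0 1 0; 0 0 1]
T2·T1 = [1 2 0; 0 1 2; 0 0 1]
det M = 1; M⁻¹ = [1 -2 4; 0 1 -2; 0 0 1]
M⁻¹ · (5/3, 4)ᵀ = (-7/3, 2)ᵀ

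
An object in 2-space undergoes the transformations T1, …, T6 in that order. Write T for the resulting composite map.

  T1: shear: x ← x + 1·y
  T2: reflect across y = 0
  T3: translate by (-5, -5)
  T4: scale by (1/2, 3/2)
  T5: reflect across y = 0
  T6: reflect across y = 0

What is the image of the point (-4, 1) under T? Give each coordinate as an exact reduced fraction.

T1 shear: x ← x + 1·y: (-4, 1) → (-3, 1)
T2 reflect across y = 0: (-3, 1) → (-3, -1)
T3 translate by (-5, -5): (-3, -1) → (-8, -6)
T4 scale by (1/2, 3/2): (-8, -6) → (-4, -9)
T5 reflect across y = 0: (-4, -9) → (-4, 9)
T6 reflect across y = 0: (-4, 9) → (-4, -9)

T(p) = (-4, -9)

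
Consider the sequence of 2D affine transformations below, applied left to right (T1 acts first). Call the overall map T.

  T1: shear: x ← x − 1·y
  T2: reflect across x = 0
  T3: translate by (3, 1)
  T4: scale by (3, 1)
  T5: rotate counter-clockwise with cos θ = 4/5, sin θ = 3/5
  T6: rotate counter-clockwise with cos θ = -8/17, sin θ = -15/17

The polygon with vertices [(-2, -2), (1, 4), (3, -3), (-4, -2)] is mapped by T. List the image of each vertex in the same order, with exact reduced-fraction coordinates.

T1 shear: x ← x − 1·y: (-2, -2) → (0, -2); (1, 4) → (-3, 4); (3, -3) → (6, -3); (-4, -2) → (-2, -2)
T2 reflect across x = 0: (0, -2) → (0, -2); (-3, 4) → (3, 4); (6, -3) → (-6, -3); (-2, -2) → (2, -2)
T3 translate by (3, 1): (0, -2) → (3, -1); (3, 4) → (6, 5); (-6, -3) → (-3, -2); (2, -2) → (5, -1)
T4 scale by (3, 1): (3, -1) → (9, -1); (6, 5) → (18, 5); (-3, -2) → (-9, -2); (5, -1) → (15, -1)
T5 rotate counter-clockwise with cos θ = 4/5, sin θ = 3/5: (9, -1) → (39/5, 23/5); (18, 5) → (57/5, 74/5); (-9, -2) → (-6, -7); (15, -1) → (63/5, 41/5)
T6 rotate counter-clockwise with cos θ = -8/17, sin θ = -15/17: (39/5, 23/5) → (33/85, -769/85); (57/5, 74/5) → (654/85, -1447/85); (-6, -7) → (-57/17, 146/17); (63/5, 41/5) → (111/85, -1273/85)

image vertices: (33/85, -769/85), (654/85, -1447/85), (-57/17, 146/17), (111/85, -1273/85)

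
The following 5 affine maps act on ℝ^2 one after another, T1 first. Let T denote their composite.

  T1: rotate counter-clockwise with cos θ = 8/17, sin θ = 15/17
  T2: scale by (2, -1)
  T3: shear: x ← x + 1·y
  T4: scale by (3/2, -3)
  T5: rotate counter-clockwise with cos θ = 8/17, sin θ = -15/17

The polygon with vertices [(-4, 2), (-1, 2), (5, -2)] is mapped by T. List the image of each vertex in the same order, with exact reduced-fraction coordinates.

image vertices: (-2940/289, 744/289), (-879/289, 3513/578), (3627/289, -813/578)

T1 rotate counter-clockwise with cos θ = 8/17, sin θ = 15/17: (-4, 2) → (-62/17, -44/17); (-1, 2) → (-38/17, 1/17); (5, -2) → (70/17, 59/17)
T2 scale by (2, -1): (-62/17, -44/17) → (-124/17, 44/17); (-38/17, 1/17) → (-76/17, -1/17); (70/17, 59/17) → (140/17, -59/17)
T3 shear: x ← x + 1·y: (-124/17, 44/17) → (-80/17, 44/17); (-76/17, -1/17) → (-77/17, -1/17); (140/17, -59/17) → (81/17, -59/17)
T4 scale by (3/2, -3): (-80/17, 44/17) → (-120/17, -132/17); (-77/17, -1/17) → (-231/34, 3/17); (81/17, -59/17) → (243/34, 177/17)
T5 rotate counter-clockwise with cos θ = 8/17, sin θ = -15/17: (-120/17, -132/17) → (-2940/289, 744/289); (-231/34, 3/17) → (-879/289, 3513/578); (243/34, 177/17) → (3627/289, -813/578)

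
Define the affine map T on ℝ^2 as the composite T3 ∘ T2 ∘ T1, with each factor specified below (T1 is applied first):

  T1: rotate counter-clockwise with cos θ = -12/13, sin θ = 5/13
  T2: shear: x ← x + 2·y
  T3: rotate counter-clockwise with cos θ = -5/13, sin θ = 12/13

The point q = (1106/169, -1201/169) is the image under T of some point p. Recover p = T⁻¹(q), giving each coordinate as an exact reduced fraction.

p = (1, 4)

T1 = [-12/13 -5/13 0; 5/13 -12/13 0; 0 0 1]
T2·T1 = [-2/13 -29/13 0; 5/13 -12/13 0; 0 0 1]
T3·…·T1 = [-50/169 289/169 0; -49/169 -288/169 0; 0 0 1]
det M = 1; M⁻¹ = [-288/169 -289/169 0; 49/169 -50/169 0; 0 0 1]
M⁻¹ · (1106/169, -1201/169)ᵀ = (1, 4)ᵀ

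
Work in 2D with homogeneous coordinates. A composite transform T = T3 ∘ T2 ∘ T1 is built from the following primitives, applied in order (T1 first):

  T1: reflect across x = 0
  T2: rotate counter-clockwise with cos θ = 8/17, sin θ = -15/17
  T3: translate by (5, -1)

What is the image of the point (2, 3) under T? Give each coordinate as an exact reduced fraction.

T(p) = (114/17, 37/17)

T1 reflect across x = 0: (2, 3) → (-2, 3)
T2 rotate counter-clockwise with cos θ = 8/17, sin θ = -15/17: (-2, 3) → (29/17, 54/17)
T3 translate by (5, -1): (29/17, 54/17) → (114/17, 37/17)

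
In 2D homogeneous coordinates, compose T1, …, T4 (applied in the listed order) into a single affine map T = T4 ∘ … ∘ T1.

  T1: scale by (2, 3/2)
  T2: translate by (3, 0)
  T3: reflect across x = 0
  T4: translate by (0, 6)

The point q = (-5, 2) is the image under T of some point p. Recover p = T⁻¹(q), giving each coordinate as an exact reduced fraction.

T1 = [2 0 0; 0 3/2 0; 0 0 1]
T2·T1 = [2 0 3; 0 3/2 0; 0 0 1]
T3·…·T1 = [-2 0 -3; 0 3/2 0; 0 0 1]
T4·…·T1 = [-2 0 -3; 0 3/2 6; 0 0 1]
det M = -3; M⁻¹ = [-1/2 0 -3/2; 0 2/3 -4; 0 0 1]
M⁻¹ · (-5, 2)ᵀ = (1, -8/3)ᵀ

p = (1, -8/3)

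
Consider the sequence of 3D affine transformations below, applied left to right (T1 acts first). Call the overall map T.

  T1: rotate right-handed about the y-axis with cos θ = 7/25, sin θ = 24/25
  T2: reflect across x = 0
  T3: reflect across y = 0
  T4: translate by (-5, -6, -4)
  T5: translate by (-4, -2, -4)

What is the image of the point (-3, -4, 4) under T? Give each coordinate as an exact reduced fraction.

T(p) = (-12, -4, -4)

T1 rotate right-handed about the y-axis with cos θ = 7/25, sin θ = 24/25: (-3, -4, 4) → (3, -4, 4)
T2 reflect across x = 0: (3, -4, 4) → (-3, -4, 4)
T3 reflect across y = 0: (-3, -4, 4) → (-3, 4, 4)
T4 translate by (-5, -6, -4): (-3, 4, 4) → (-8, -2, 0)
T5 translate by (-4, -2, -4): (-8, -2, 0) → (-12, -4, -4)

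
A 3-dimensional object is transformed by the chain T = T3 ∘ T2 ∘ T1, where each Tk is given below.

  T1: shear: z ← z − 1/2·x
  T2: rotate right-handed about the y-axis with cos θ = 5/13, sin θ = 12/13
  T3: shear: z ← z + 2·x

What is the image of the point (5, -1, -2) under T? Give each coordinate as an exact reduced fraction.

T(p) = (-29/13, -1, -281/26)

T1 shear: z ← z − 1/2·x: (5, -1, -2) → (5, -1, -9/2)
T2 rotate right-handed about the y-axis with cos θ = 5/13, sin θ = 12/13: (5, -1, -9/2) → (-29/13, -1, -165/26)
T3 shear: z ← z + 2·x: (-29/13, -1, -165/26) → (-29/13, -1, -281/26)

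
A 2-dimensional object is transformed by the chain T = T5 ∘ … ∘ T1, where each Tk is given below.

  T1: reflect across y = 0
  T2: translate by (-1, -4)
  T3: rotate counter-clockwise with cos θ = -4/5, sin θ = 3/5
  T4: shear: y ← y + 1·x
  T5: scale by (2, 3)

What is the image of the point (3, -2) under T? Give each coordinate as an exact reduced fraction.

T1 reflect across y = 0: (3, -2) → (3, 2)
T2 translate by (-1, -4): (3, 2) → (2, -2)
T3 rotate counter-clockwise with cos θ = -4/5, sin θ = 3/5: (2, -2) → (-2/5, 14/5)
T4 shear: y ← y + 1·x: (-2/5, 14/5) → (-2/5, 12/5)
T5 scale by (2, 3): (-2/5, 12/5) → (-4/5, 36/5)

T(p) = (-4/5, 36/5)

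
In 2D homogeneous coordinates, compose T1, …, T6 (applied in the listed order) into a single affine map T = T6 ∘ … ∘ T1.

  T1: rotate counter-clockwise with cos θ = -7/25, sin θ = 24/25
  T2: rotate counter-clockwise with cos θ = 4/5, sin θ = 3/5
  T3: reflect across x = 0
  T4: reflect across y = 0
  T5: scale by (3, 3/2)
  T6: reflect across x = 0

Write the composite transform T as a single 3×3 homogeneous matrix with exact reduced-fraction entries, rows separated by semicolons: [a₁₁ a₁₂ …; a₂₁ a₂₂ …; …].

T = [-12/5 -9/5 0; -9/10 6/5 0; 0 0 1]

T1 = [-7/25 -24/25 0; 24/25 -7/25 0; 0 0 1]
T2·T1 = [-4/5 -3/5 0; 3/5 -4/5 0; 0 0 1]
T3·…·T1 = [4/5 3/5 0; 3/5 -4/5 0; 0 0 1]
T4·…·T1 = [4/5 3/5 0; -3/5 4/5 0; 0 0 1]
T5·…·T1 = [12/5 9/5 0; -9/10 6/5 0; 0 0 1]
T6·…·T1 = [-12/5 -9/5 0; -9/10 6/5 0; 0 0 1]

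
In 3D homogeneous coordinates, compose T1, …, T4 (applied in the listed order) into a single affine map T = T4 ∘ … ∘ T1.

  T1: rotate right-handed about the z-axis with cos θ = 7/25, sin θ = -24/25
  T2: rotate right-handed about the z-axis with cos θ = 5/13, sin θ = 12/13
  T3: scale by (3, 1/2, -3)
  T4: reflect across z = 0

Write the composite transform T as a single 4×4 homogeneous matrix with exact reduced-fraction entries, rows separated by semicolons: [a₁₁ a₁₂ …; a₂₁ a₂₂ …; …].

T = [969/325 108/325 0 0; -18/325 323/650 0 0; 0 0 3 0; 0 0 0 1]

T1 = [7/25 24/25 0 0; -24/25 7/25 0 0; 0 0 1 0; 0 0 0 1]
T2·T1 = [323/325 36/325 0 0; -36/325 323/325 0 0; 0 0 1 0; 0 0 0 1]
T3·…·T1 = [969/325 108/325 0 0; -18/325 323/650 0 0; 0 0 -3 0; 0 0 0 1]
T4·…·T1 = [969/325 108/325 0 0; -18/325 323/650 0 0; 0 0 3 0; 0 0 0 1]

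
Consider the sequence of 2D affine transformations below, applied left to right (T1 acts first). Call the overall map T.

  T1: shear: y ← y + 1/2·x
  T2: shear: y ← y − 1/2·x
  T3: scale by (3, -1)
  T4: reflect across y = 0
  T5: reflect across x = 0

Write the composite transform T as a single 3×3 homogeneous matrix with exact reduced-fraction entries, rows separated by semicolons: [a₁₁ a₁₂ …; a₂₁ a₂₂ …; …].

T1 = [1 0 0; 1/2 1 0; 0 0 1]
T2·T1 = [1 0 0; 0 1 0; 0 0 1]
T3·…·T1 = [3 0 0; 0 -1 0; 0 0 1]
T4·…·T1 = [3 0 0; 0 1 0; 0 0 1]
T5·…·T1 = [-3 0 0; 0 1 0; 0 0 1]

T = [-3 0 0; 0 1 0; 0 0 1]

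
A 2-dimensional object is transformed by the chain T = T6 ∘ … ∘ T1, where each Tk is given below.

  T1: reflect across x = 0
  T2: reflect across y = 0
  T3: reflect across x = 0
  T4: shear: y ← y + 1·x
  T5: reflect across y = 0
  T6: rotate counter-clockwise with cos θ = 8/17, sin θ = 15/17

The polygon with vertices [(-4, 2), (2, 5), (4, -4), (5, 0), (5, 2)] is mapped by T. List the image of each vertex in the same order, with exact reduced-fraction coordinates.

T1 reflect across x = 0: (-4, 2) → (4, 2); (2, 5) → (-2, 5); (4, -4) → (-4, -4); (5, 0) → (-5, 0); (5, 2) → (-5, 2)
T2 reflect across y = 0: (4, 2) → (4, -2); (-2, 5) → (-2, -5); (-4, -4) → (-4, 4); (-5, 0) → (-5, 0); (-5, 2) → (-5, -2)
T3 reflect across x = 0: (4, -2) → (-4, -2); (-2, -5) → (2, -5); (-4, 4) → (4, 4); (-5, 0) → (5, 0); (-5, -2) → (5, -2)
T4 shear: y ← y + 1·x: (-4, -2) → (-4, -6); (2, -5) → (2, -3); (4, 4) → (4, 8); (5, 0) → (5, 5); (5, -2) → (5, 3)
T5 reflect across y = 0: (-4, -6) → (-4, 6); (2, -3) → (2, 3); (4, 8) → (4, -8); (5, 5) → (5, -5); (5, 3) → (5, -3)
T6 rotate counter-clockwise with cos θ = 8/17, sin θ = 15/17: (-4, 6) → (-122/17, -12/17); (2, 3) → (-29/17, 54/17); (4, -8) → (152/17, -4/17); (5, -5) → (115/17, 35/17); (5, -3) → (5, 3)

image vertices: (-122/17, -12/17), (-29/17, 54/17), (152/17, -4/17), (115/17, 35/17), (5, 3)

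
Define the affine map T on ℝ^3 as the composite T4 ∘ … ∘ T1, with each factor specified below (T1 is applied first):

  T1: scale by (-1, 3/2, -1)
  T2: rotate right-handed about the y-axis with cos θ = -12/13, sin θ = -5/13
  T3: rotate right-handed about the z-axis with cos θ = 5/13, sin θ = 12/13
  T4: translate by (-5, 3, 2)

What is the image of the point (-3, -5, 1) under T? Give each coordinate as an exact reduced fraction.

T1 scale by (-1, 3/2, -1): (-3, -5, 1) → (3, -15/2, -1)
T2 rotate right-handed about the y-axis with cos θ = -12/13, sin θ = -5/13: (3, -15/2, -1) → (-31/13, -15/2, 27/13)
T3 rotate right-handed about the z-axis with cos θ = 5/13, sin θ = 12/13: (-31/13, -15/2, 27/13) → (1015/169, -1719/338, 27/13)
T4 translate by (-5, 3, 2): (1015/169, -1719/338, 27/13) → (170/169, -705/338, 53/13)

T(p) = (170/169, -705/338, 53/13)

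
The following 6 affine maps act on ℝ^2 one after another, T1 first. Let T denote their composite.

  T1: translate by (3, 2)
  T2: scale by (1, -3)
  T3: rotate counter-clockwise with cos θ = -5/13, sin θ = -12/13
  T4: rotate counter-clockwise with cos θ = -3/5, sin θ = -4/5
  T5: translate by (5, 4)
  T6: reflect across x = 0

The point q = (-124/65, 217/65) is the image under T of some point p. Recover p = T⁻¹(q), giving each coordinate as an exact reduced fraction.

T1 = [1 0 3; 0 1 2; 0 0 1]
T2·T1 = [1 0 3; 0 -3 -6; 0 0 1]
T3·…·T1 = [-5/13 -36/13 -87/13; -12/13 15/13 -6/13; 0 0 1]
T4·…·T1 = [-33/65 168/65 237/65; 56/65 99/65 366/65; 0 0 1]
T5·…·T1 = [-33/65 168/65 562/65; 56/65 99/65 626/65; 0 0 1]
T6·…·T1 = [33/65 -168/65 -562/65; 56/65 99/65 626/65; 0 0 1]
det M = 3; M⁻¹ = [33/65 56/65 -254/65; -56/195 11/65 -802/195; 0 0 1]
M⁻¹ · (-124/65, 217/65)ᵀ = (-2, -3)ᵀ

p = (-2, -3)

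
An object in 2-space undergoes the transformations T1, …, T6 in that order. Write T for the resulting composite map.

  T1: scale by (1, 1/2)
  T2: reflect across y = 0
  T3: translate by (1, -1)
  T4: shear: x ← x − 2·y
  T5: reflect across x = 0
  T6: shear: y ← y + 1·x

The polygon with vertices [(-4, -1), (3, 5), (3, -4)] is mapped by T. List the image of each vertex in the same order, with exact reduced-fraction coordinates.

image vertices: (2, 3/2), (-11, -29/2), (-2, -1)

T1 scale by (1, 1/2): (-4, -1) → (-4, -1/2); (3, 5) → (3, 5/2); (3, -4) → (3, -2)
T2 reflect across y = 0: (-4, -1/2) → (-4, 1/2); (3, 5/2) → (3, -5/2); (3, -2) → (3, 2)
T3 translate by (1, -1): (-4, 1/2) → (-3, -1/2); (3, -5/2) → (4, -7/2); (3, 2) → (4, 1)
T4 shear: x ← x − 2·y: (-3, -1/2) → (-2, -1/2); (4, -7/2) → (11, -7/2); (4, 1) → (2, 1)
T5 reflect across x = 0: (-2, -1/2) → (2, -1/2); (11, -7/2) → (-11, -7/2); (2, 1) → (-2, 1)
T6 shear: y ← y + 1·x: (2, -1/2) → (2, 3/2); (-11, -7/2) → (-11, -29/2); (-2, 1) → (-2, -1)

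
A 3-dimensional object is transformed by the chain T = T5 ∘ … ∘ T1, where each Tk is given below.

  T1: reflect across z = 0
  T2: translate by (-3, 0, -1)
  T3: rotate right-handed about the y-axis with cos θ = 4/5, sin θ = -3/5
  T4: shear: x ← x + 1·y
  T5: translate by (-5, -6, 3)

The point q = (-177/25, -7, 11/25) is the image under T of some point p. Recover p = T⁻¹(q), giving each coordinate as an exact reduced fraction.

p = (3/5, -1, 2/5)

T1 = [1 0 0 0; 0 1 0 0; 0 0 -1 0; 0 0 0 1]
T2·T1 = [1 0 0 -3; 0 1 0 0; 0 0 -1 -1; 0 0 0 1]
T3·…·T1 = [4/5 0 3/5 -9/5; 0 1 0 0; 3/5 0 -4/5 -13/5; 0 0 0 1]
T4·…·T1 = [4/5 1 3/5 -9/5; 0 1 0 0; 3/5 0 -4/5 -13/5; 0 0 0 1]
T5·…·T1 = [4/5 1 3/5 -34/5; 0 1 0 -6; 3/5 0 -4/5 2/5; 0 0 0 1]
det M = -1; M⁻¹ = [4/5 -4/5 3/5 2/5; 0 1 0 6; 3/5 -3/5 -4/5 4/5; 0 0 0 1]
M⁻¹ · (-177/25, -7, 11/25)ᵀ = (3/5, -1, 2/5)ᵀ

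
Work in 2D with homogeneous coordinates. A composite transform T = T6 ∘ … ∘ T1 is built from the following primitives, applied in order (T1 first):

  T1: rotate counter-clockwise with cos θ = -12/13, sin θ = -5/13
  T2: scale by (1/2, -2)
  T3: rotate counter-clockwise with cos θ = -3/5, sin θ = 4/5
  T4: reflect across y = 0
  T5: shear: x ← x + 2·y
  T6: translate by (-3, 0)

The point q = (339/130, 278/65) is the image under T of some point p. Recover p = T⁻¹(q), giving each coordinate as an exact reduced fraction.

p = (4, 1)

T1 = [-12/13 5/13 0; -5/13 -12/13 0; 0 0 1]
T2·T1 = [-6/13 5/26 0; 10/13 24/13 0; 0 0 1]
T3·…·T1 = [-22/65 -207/130 0; -54/65 -62/65 0; 0 0 1]
T4·…·T1 = [-22/65 -207/130 0; 54/65 62/65 0; 0 0 1]
T5·…·T1 = [86/65 41/130 0; 54/65 62/65 0; 0 0 1]
T6·…·T1 = [86/65 41/130 -3; 54/65 62/65 0; 0 0 1]
det M = 1; M⁻¹ = [62/65 -41/130 186/65; -54/65 86/65 -162/65; 0 0 1]
M⁻¹ · (339/130, 278/65)ᵀ = (4, 1)ᵀ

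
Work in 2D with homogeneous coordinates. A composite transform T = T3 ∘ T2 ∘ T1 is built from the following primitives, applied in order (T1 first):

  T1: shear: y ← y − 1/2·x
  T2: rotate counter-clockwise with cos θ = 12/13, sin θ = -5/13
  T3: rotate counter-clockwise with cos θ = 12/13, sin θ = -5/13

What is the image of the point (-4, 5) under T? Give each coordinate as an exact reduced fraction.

T(p) = (28/13, 101/13)

T1 shear: y ← y − 1/2·x: (-4, 5) → (-4, 7)
T2 rotate counter-clockwise with cos θ = 12/13, sin θ = -5/13: (-4, 7) → (-1, 8)
T3 rotate counter-clockwise with cos θ = 12/13, sin θ = -5/13: (-1, 8) → (28/13, 101/13)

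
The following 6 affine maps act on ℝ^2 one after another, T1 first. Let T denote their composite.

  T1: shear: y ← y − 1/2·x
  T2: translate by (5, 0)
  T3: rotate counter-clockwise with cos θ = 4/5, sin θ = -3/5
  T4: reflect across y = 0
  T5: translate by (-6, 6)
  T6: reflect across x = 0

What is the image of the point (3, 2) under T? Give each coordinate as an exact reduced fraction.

T1 shear: y ← y − 1/2·x: (3, 2) → (3, 1/2)
T2 translate by (5, 0): (3, 1/2) → (8, 1/2)
T3 rotate counter-clockwise with cos θ = 4/5, sin θ = -3/5: (8, 1/2) → (67/10, -22/5)
T4 reflect across y = 0: (67/10, -22/5) → (67/10, 22/5)
T5 translate by (-6, 6): (67/10, 22/5) → (7/10, 52/5)
T6 reflect across x = 0: (7/10, 52/5) → (-7/10, 52/5)

T(p) = (-7/10, 52/5)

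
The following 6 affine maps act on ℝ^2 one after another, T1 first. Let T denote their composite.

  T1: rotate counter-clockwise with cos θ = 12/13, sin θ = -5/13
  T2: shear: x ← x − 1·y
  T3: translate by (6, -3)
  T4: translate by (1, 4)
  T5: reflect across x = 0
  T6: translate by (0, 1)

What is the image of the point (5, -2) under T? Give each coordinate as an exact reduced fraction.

T1 rotate counter-clockwise with cos θ = 12/13, sin θ = -5/13: (5, -2) → (50/13, -49/13)
T2 shear: x ← x − 1·y: (50/13, -49/13) → (99/13, -49/13)
T3 translate by (6, -3): (99/13, -49/13) → (177/13, -88/13)
T4 translate by (1, 4): (177/13, -88/13) → (190/13, -36/13)
T5 reflect across x = 0: (190/13, -36/13) → (-190/13, -36/13)
T6 translate by (0, 1): (-190/13, -36/13) → (-190/13, -23/13)

T(p) = (-190/13, -23/13)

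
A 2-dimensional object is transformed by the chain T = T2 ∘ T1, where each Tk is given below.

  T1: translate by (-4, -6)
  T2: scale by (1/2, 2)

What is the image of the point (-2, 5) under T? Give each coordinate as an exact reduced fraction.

T(p) = (-3, -2)

T1 translate by (-4, -6): (-2, 5) → (-6, -1)
T2 scale by (1/2, 2): (-6, -1) → (-3, -2)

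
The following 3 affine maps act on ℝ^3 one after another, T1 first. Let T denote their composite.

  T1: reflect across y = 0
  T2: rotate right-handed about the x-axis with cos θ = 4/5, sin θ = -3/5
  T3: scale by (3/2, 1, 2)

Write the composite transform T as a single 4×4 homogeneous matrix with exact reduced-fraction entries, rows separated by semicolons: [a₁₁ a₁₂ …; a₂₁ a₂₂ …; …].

T = [3/2 0 0 0; 0 -4/5 3/5 0; 0 6/5 8/5 0; 0 0 0 1]

T1 = [1 0 0 0; 0 -1 0 0; 0 0 1 0; 0 0 0 1]
T2·T1 = [1 0 0 0; 0 -4/5 3/5 0; 0 3/5 4/5 0; 0 0 0 1]
T3·…·T1 = [3/2 0 0 0; 0 -4/5 3/5 0; 0 6/5 8/5 0; 0 0 0 1]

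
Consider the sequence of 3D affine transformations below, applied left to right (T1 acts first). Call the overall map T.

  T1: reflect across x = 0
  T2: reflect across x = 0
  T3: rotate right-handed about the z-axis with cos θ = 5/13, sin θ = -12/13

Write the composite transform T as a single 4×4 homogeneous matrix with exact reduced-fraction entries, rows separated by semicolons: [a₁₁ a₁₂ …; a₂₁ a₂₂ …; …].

T1 = [-1 0 0 0; 0 1 0 0; 0 0 1 0; 0 0 0 1]
T2·T1 = [1 0 0 0; 0 1 0 0; 0 0 1 0; 0 0 0 1]
T3·…·T1 = [5/13 12/13 0 0; -12/13 5/13 0 0; 0 0 1 0; 0 0 0 1]

T = [5/13 12/13 0 0; -12/13 5/13 0 0; 0 0 1 0; 0 0 0 1]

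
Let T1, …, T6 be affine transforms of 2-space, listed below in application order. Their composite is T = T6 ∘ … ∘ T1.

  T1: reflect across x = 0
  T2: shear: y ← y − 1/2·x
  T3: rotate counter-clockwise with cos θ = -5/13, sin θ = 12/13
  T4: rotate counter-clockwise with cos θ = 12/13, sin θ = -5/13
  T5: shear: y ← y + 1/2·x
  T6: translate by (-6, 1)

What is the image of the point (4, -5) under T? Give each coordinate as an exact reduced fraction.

T(p) = (-3, -3/2)

T1 reflect across x = 0: (4, -5) → (-4, -5)
T2 shear: y ← y − 1/2·x: (-4, -5) → (-4, -3)
T3 rotate counter-clockwise with cos θ = -5/13, sin θ = 12/13: (-4, -3) → (56/13, -33/13)
T4 rotate counter-clockwise with cos θ = 12/13, sin θ = -5/13: (56/13, -33/13) → (3, -4)
T5 shear: y ← y + 1/2·x: (3, -4) → (3, -5/2)
T6 translate by (-6, 1): (3, -5/2) → (-3, -3/2)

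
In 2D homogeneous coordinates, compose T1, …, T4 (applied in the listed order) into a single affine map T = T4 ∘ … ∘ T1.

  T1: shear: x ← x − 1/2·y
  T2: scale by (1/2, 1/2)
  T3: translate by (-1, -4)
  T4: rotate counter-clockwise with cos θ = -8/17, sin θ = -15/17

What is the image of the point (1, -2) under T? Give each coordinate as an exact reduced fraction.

T1 shear: x ← x − 1/2·y: (1, -2) → (2, -2)
T2 scale by (1/2, 1/2): (2, -2) → (1, -1)
T3 translate by (-1, -4): (1, -1) → (0, -5)
T4 rotate counter-clockwise with cos θ = -8/17, sin θ = -15/17: (0, -5) → (-75/17, 40/17)

T(p) = (-75/17, 40/17)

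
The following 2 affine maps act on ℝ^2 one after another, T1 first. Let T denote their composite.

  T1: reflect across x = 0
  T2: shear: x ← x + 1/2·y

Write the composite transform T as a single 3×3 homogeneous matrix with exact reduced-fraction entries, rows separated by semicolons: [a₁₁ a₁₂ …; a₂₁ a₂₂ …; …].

T1 = [-1 0 0; 0 1 0; 0 0 1]
T2·T1 = [-1 1/2 0; 0 1 0; 0 0 1]

T = [-1 1/2 0; 0 1 0; 0 0 1]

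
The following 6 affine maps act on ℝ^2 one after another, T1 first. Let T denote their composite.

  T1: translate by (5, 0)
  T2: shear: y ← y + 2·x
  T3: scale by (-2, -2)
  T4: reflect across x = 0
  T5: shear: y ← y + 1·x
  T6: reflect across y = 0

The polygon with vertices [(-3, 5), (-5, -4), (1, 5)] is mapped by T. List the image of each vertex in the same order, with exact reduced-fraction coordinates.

T1 translate by (5, 0): (-3, 5) → (2, 5); (-5, -4) → (0, -4); (1, 5) → (6, 5)
T2 shear: y ← y + 2·x: (2, 5) → (2, 9); (0, -4) → (0, -4); (6, 5) → (6, 17)
T3 scale by (-2, -2): (2, 9) → (-4, -18); (0, -4) → (0, 8); (6, 17) → (-12, -34)
T4 reflect across x = 0: (-4, -18) → (4, -18); (0, 8) → (0, 8); (-12, -34) → (12, -34)
T5 shear: y ← y + 1·x: (4, -18) → (4, -14); (0, 8) → (0, 8); (12, -34) → (12, -22)
T6 reflect across y = 0: (4, -14) → (4, 14); (0, 8) → (0, -8); (12, -22) → (12, 22)

image vertices: (4, 14), (0, -8), (12, 22)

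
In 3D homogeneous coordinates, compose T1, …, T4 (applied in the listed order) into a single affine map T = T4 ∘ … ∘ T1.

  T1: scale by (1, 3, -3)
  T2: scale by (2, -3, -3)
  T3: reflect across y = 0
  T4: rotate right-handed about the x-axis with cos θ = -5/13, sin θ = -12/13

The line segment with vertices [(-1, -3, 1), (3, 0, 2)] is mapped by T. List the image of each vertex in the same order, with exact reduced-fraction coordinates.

T1 scale by (1, 3, -3): (-1, -3, 1) → (-1, -9, -3); (3, 0, 2) → (3, 0, -6)
T2 scale by (2, -3, -3): (-1, -9, -3) → (-2, 27, 9); (3, 0, -6) → (6, 0, 18)
T3 reflect across y = 0: (-2, 27, 9) → (-2, -27, 9); (6, 0, 18) → (6, 0, 18)
T4 rotate right-handed about the x-axis with cos θ = -5/13, sin θ = -12/13: (-2, -27, 9) → (-2, 243/13, 279/13); (6, 0, 18) → (6, 216/13, -90/13)

image vertices: (-2, 243/13, 279/13), (6, 216/13, -90/13)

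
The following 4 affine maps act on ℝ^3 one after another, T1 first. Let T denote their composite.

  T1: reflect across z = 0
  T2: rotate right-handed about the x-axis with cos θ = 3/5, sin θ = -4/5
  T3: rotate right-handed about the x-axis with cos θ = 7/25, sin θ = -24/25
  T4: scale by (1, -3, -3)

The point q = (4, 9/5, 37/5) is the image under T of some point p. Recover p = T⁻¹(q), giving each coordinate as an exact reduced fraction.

p = (4, 7/3, -1)

T1 = [1 0 0 0; 0 1 0 0; 0 0 -1 0; 0 0 0 1]
T2·T1 = [1 0 0 0; 0 3/5 -4/5 0; 0 -4/5 -3/5 0; 0 0 0 1]
T3·…·T1 = [1 0 0 0; 0 -3/5 -4/5 0; 0 -4/5 3/5 0; 0 0 0 1]
T4·…·T1 = [1 0 0 0; 0 9/5 12/5 0; 0 12/5 -9/5 0; 0 0 0 1]
det M = -9; M⁻¹ = [1 0 0 0; 0 1/5 4/15 0; 0 4/15 -1/5 0; 0 0 0 1]
M⁻¹ · (4, 9/5, 37/5)ᵀ = (4, 7/3, -1)ᵀ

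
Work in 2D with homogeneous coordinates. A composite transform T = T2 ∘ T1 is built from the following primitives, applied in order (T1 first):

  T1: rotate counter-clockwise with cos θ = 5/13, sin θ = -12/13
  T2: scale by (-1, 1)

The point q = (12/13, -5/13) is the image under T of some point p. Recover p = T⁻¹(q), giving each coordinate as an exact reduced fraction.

T1 = [5/13 12/13 0; -12/13 5/13 0; 0 0 1]
T2·T1 = [-5/13 -12/13 0; -12/13 5/13 0; 0 0 1]
det M = -1; M⁻¹ = [-5/13 -12/13 0; -12/13 5/13 0; 0 0 1]
M⁻¹ · (12/13, -5/13)ᵀ = (0, -1)ᵀ

p = (0, -1)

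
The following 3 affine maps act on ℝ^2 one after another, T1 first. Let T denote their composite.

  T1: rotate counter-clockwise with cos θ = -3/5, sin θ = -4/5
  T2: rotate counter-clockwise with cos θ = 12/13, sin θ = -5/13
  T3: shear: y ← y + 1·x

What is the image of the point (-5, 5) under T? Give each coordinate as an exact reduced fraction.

T(p) = (89/13, 66/13)

T1 rotate counter-clockwise with cos θ = -3/5, sin θ = -4/5: (-5, 5) → (7, 1)
T2 rotate counter-clockwise with cos θ = 12/13, sin θ = -5/13: (7, 1) → (89/13, -23/13)
T3 shear: y ← y + 1·x: (89/13, -23/13) → (89/13, 66/13)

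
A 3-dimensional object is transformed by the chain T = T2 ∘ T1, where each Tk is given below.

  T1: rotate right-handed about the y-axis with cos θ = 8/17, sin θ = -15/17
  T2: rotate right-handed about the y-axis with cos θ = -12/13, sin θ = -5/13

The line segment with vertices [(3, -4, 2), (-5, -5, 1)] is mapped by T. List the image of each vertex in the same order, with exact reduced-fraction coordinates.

T1 rotate right-handed about the y-axis with cos θ = 8/17, sin θ = -15/17: (3, -4, 2) → (-6/17, -4, 61/17); (-5, -5, 1) → (-55/17, -5, -67/17)
T2 rotate right-handed about the y-axis with cos θ = -12/13, sin θ = -5/13: (-6/17, -4, 61/17) → (-233/221, -4, -762/221); (-55/17, -5, -67/17) → (995/221, -5, 529/221)

image vertices: (-233/221, -4, -762/221), (995/221, -5, 529/221)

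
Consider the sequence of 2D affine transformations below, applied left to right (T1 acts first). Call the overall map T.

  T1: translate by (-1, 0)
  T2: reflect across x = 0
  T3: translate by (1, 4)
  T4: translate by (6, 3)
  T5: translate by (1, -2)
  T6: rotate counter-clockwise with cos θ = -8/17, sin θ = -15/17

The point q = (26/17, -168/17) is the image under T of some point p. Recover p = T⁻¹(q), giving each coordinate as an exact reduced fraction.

p = (1, 1)

T1 = [1 0 -1; 0 1 0; 0 0 1]
T2·T1 = [-1 0 1; 0 1 0; 0 0 1]
T3·…·T1 = [-1 0 2; 0 1 4; 0 0 1]
T4·…·T1 = [-1 0 8; 0 1 7; 0 0 1]
T5·…·T1 = [-1 0 9; 0 1 5; 0 0 1]
T6·…·T1 = [8/17 15/17 3/17; 15/17 -8/17 -175/17; 0 0 1]
det M = -1; M⁻¹ = [8/17 15/17 9; 15/17 -8/17 -5; 0 0 1]
M⁻¹ · (26/17, -168/17)ᵀ = (1, 1)ᵀ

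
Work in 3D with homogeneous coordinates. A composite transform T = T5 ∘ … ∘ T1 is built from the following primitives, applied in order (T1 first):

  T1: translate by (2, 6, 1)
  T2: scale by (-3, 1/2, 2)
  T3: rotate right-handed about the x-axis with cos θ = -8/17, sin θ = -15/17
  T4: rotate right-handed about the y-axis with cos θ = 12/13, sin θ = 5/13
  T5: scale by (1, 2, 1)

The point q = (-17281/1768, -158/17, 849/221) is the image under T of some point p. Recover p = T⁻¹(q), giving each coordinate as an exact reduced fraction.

T1 = [1 0 0 2; 0 1 0 6; 0 0 1 1; 0 0 0 1]
T2·T1 = [-3 0 0 -6; 0 1/2 0 3; 0 0 2 2; 0 0 0 1]
T3·…·T1 = [-3 0 0 -6; 0 -4/17 30/17 6/17; 0 -15/34 -16/17 -61/17; 0 0 0 1]
T4·…·T1 = [-36/13 -75/442 -80/221 -1529/221; 0 -4/17 30/17 6/17; 15/13 -90/221 -192/221 -222/221; 0 0 0 1]
T5·…·T1 = [-36/13 -75/442 -80/221 -1529/221; 0 -8/17 60/17 12/17; 15/13 -90/221 -192/221 -222/221; 0 0 0 1]
det M = -6; M⁻¹ = [-4/13 0 5/39 -2; -150/221 -8/17 -360/221 -6; -20/221 15/68 -48/221 -1; 0 0 0 1]
M⁻¹ · (-17281/1768, -158/17, 849/221)ᵀ = (3/2, -5/4, -3)ᵀ

p = (3/2, -5/4, -3)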